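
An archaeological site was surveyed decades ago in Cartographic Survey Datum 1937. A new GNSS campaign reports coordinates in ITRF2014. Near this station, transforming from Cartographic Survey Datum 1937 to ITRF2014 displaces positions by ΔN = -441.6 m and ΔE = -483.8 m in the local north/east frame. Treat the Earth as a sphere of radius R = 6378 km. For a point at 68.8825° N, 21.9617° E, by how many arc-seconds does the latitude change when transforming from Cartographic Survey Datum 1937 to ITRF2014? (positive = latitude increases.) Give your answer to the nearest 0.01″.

Δφ = -14.28″

On a sphere of radius R, 1 rad of latitude = R, so Δφ = ΔN / R = -441.6 / 6378000 = -6.9238e-05 rad = -14.281″.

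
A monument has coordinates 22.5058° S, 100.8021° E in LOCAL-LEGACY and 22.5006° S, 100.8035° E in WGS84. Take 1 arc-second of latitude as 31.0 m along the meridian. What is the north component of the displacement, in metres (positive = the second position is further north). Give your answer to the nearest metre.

ΔN = 580 m

Δφ = -22.5006° − -22.5058° = +0.0052°; Δλ = 100.8035° − 100.8021° = +0.0014°.
1° of latitude = 3600 × 31.00 = 111600 m.
ΔN = Δφ × 111600 = 580.3 m; ΔE = Δλ × 111600 × cos(-22.5058°) = +0.0014 × 111600 × 0.923841 = 144.3 m.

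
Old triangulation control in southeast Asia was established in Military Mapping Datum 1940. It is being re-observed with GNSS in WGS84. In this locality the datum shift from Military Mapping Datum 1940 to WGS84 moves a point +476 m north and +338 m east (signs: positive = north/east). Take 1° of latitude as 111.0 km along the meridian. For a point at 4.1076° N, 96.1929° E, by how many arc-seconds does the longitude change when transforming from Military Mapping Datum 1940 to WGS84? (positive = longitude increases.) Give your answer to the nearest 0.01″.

Δλ = 10.99″

At latitude 4.1076°, cos φ = 0.997431.
1° of longitude at this latitude = 111.0 × cos φ = 110.71 km, so Δλ = 338.0 / 110714.9 = 0.0030529° = 10.990″.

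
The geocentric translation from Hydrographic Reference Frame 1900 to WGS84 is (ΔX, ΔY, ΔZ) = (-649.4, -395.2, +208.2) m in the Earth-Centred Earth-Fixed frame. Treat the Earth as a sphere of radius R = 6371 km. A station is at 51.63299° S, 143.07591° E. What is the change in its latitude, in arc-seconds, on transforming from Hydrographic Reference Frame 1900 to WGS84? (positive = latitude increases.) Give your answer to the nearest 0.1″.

sin φ = -0.784051, cos φ = 0.620696, sin λ = 0.600756, cos λ = -0.799432.
North component: ΔN = −sin φ cos λ·ΔX − sin φ sin λ·ΔY + cos φ·ΔZ = −(-0.784051)(-0.799432)(-649.4) − (-0.784051)(0.600756)(-395.2) + (0.620696)(208.2) = 350.12 m.
1° of latitude spans πR/180 = 111195 m, so Δφ = 350.12 / 111195 × 3600 = 11.335″.

Δφ = 11.3″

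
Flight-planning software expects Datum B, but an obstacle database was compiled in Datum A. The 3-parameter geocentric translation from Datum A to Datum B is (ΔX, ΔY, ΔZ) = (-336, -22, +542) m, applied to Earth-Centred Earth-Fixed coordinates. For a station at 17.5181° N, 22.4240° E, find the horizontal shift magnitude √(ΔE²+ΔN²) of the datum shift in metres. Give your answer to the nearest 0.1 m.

622.3 m

At φ = 17.5181°, λ = 22.4240°: sin φ = 0.301007, cos φ = 0.953622, sin λ = 0.381458, cos λ = 0.924386.
ΔE = −sin λ·ΔX + cos λ·ΔY = −(0.381458)·(-336) + (0.924386)·(-22) = 107.83 m.
ΔN = −sin φ cos λ·ΔX − sin φ sin λ·ΔY + cos φ·ΔZ = −(0.301007)(0.924386)(-336) − (0.301007)(0.381458)(-22) + (0.953622)(542) = 612.88 m.
Horizontal magnitude = √(ΔE² + ΔN²) = √(107.83² + 612.88²) = 622.29 m.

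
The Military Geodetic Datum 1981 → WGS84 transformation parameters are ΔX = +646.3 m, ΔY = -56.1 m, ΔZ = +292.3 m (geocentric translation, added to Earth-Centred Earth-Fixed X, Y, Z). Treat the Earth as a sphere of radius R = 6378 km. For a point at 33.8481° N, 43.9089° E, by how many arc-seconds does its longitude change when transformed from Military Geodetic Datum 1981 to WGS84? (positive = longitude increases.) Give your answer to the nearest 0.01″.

Δλ = -19.03″

sin φ = 0.556993, cos φ = 0.830517, sin λ = 0.693514, cos λ = 0.720443.
East component: ΔE = −sin λ·ΔX + cos λ·ΔY = −(0.693514)(646.3) + (0.720443)(-56.1) = -488.63 m.
1° of latitude spans πR/180 = 111317 m; at latitude φ, 1° of longitude spans that × cos φ = 92450.8 m, so Δλ = -488.63 / 92450.8 × 3600 = -19.027″.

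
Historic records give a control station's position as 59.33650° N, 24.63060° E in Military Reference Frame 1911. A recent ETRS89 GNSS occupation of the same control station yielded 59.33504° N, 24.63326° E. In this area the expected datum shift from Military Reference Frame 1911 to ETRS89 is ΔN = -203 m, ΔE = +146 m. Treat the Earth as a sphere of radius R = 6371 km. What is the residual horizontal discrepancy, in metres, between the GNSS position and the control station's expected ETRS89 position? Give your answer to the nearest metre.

Observed coordinate differences: Δφ = -0.00146°, Δλ = +0.00266°.
Converting to metres (1° lat = 111195 m, cos φ = 0.509995): observed ΔN = -162.3 m, observed ΔE = 150.8 m.
Subtracting the expected shift leaves a residual of -162.3 − (-203) = 40.7 m north and 150.8 − (146) = 4.8 m east.
Residual distance = √(40.7² + 4.8²) = 40.9 m.

41 m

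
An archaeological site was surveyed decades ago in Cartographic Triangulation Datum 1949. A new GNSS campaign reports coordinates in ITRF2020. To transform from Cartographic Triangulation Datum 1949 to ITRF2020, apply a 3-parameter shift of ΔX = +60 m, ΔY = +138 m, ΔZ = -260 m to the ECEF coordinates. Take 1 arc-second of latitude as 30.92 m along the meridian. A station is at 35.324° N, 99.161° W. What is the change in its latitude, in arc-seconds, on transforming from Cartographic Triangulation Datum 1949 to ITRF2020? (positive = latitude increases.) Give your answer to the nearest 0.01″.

sin φ = 0.578199, cos φ = 0.815895, sin λ = -0.987245, cos λ = -0.159209.
North component: ΔN = −sin φ cos λ·ΔX − sin φ sin λ·ΔY + cos φ·ΔZ = −(0.578199)(-0.159209)(60) − (0.578199)(-0.987245)(138) + (0.815895)(-260) = -127.84 m.
1° of latitude spans 3600 × 30.92 = 111312 m, so Δφ = -127.84 / 111312 × 3600 = -4.134″.

Δφ = -4.13″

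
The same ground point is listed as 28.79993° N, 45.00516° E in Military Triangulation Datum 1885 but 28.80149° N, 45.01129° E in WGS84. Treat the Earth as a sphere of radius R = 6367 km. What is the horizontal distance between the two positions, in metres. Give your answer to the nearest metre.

622 m

Δφ = 28.80149° − 28.79993° = +0.00156°; Δλ = 45.01129° − 45.00516° = +0.00613°.
1° along a meridian = πR/180 = 111125 m.
ΔN = Δφ × 111125 = 173.4 m; ΔE = Δλ × 111125 × cos(28.79993°) = +0.00613 × 111125 × 0.876307 = 596.9 m.
Distance = √(ΔE² + ΔN²) = √(596.9² + 173.4²) = 621.6 m.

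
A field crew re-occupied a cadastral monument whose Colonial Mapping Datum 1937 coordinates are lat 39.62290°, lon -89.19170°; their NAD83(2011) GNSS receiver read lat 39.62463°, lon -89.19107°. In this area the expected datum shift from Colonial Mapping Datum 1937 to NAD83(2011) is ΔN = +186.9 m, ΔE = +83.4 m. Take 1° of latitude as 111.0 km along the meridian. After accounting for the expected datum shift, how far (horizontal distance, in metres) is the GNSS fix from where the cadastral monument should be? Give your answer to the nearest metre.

30 m

Observed coordinate differences: Δφ = +0.00173°, Δλ = +0.00063°.
Converting to metres (1° lat = 111000 m, cos φ = 0.770258): observed ΔN = 192.0 m, observed ΔE = 53.9 m.
Subtracting the expected shift leaves a residual of 192.0 − (186.9) = 5.1 m north and 53.9 − (83.4) = -29.5 m east.
Residual distance = √(5.1² + (-29.5)²) = 30.0 m.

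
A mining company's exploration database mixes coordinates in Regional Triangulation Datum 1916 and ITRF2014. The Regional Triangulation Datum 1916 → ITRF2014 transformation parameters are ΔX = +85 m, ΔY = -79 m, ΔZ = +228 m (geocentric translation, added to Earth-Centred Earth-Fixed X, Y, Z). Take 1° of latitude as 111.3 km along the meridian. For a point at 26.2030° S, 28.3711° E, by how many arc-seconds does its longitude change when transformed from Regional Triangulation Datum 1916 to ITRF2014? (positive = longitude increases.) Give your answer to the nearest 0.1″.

sin φ = -0.441553, cos φ = 0.897235, sin λ = 0.475180, cos λ = 0.879888.
East component: ΔE = −sin λ·ΔX + cos λ·ΔY = −(0.475180)(85) + (0.879888)(-79) = -109.90 m.
1° of latitude spans 111300 m; at latitude φ, 1° of longitude spans that × cos φ = 99862.3 m, so Δλ = -109.90 / 99862.3 × 3600 = -3.962″.

Δλ = -4.0″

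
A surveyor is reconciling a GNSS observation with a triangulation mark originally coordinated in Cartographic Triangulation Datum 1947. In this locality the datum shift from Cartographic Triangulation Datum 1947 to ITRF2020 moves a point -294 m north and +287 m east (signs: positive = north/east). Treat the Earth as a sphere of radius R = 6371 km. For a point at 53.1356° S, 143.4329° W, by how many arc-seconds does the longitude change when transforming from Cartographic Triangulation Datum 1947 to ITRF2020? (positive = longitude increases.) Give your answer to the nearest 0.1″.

Δλ = 15.5″

At latitude -53.1356°, cos φ = 0.599923.
One radian of longitude at latitude φ spans R cos φ, so Δλ = ΔE / (R cos φ) = 287.0 / (6371000 × 0.599923) = 7.5089e-05 rad = 15.488″.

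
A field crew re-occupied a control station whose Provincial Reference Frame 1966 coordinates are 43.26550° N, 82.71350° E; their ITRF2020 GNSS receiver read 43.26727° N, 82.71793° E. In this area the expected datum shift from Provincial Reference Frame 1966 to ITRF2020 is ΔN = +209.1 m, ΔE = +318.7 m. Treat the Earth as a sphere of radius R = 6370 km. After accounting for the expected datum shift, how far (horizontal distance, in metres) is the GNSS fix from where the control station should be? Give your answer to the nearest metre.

42 m

Observed coordinate differences: Δφ = +0.00177°, Δλ = +0.00443°.
Converting to metres (1° lat = 111177 m, cos φ = 0.728186): observed ΔN = 196.8 m, observed ΔE = 358.6 m.
Subtracting the expected shift leaves a residual of 196.8 − (209.1) = -12.3 m north and 358.6 − (318.7) = 39.9 m east.
Residual distance = √((-12.3)² + 39.9²) = 41.8 m.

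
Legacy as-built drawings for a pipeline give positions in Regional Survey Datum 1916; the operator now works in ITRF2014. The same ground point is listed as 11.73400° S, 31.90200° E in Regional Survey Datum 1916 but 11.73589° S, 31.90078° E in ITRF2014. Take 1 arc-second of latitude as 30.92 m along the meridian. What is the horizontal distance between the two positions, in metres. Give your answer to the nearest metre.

249 m

Δφ = -11.73589° − -11.73400° = -0.00189°; Δλ = 31.90078° − 31.90200° = -0.00122°.
1° of latitude = 3600 × 30.92 = 111312 m.
ΔN = Δφ × 111312 = -210.4 m; ΔE = Δλ × 111312 × cos(-11.73400°) = -0.00122 × 111312 × 0.979102 = -133.0 m.
Distance = √(ΔE² + ΔN²) = √((-133.0)² + (-210.4)²) = 248.9 m.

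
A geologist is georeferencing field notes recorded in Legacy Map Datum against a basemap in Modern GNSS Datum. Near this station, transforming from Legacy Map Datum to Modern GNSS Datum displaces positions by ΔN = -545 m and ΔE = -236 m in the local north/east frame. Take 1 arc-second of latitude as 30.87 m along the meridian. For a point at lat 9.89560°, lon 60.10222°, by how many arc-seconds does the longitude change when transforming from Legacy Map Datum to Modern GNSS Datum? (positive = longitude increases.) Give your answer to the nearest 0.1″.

Δλ = -7.8″

At latitude 9.89560°, cos φ = 0.985123.
1″ of longitude at this latitude = 30.87 × cos φ = 30.4107 m, so Δλ = -236.0 / 30.4107 = -7.760″.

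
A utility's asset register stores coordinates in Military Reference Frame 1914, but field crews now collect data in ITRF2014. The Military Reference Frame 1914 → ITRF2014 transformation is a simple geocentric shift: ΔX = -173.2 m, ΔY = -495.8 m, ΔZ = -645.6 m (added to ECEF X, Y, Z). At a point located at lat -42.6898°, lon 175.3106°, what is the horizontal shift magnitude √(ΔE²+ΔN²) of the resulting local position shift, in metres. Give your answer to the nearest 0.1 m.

The local east axis at (φ, λ) is (−sin λ, cos λ, 0), so ΔE = −sin(175.3106°)·(-173.2) + cos(175.3106°)·(-495.8) = 508.30 m.
The local north axis is (−sin φ cos λ, −sin φ sin λ, cos φ), giving ΔN = 117.041 − 27.483 − 474.539 = -384.98 m.
Horizontal magnitude = √(ΔE² + ΔN²) = √(508.30² + (-384.98)²) = 637.64 m.

637.6 m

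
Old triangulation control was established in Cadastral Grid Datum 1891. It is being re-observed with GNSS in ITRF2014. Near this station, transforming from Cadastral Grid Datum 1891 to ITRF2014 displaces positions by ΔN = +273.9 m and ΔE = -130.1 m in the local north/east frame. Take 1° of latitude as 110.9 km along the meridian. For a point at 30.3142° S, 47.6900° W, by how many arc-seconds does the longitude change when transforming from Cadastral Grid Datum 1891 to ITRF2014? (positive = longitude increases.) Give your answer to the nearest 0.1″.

Δλ = -4.9″

At latitude -30.3142°, cos φ = 0.863270.
1° of longitude at this latitude = 110.9 × cos φ = 95.74 km, so Δλ = -130.1 / 95736.7 = -0.0013589° = -4.892″.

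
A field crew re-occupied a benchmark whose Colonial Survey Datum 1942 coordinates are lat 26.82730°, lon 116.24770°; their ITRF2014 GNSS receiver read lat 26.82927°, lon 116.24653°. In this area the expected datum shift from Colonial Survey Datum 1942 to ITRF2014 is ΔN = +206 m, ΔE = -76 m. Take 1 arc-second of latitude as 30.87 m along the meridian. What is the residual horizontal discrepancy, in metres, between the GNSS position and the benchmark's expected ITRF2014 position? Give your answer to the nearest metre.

42 m

Observed coordinate differences: Δφ = +0.00197°, Δλ = -0.00117°.
Converting to metres (1° lat = 111132 m, cos φ = 0.892371): observed ΔN = 218.9 m, observed ΔE = -116.0 m.
Subtracting the expected shift leaves a residual of 218.9 − (206) = 12.9 m north and -116.0 − (-76) = -40.0 m east.
Residual distance = √(12.9² + (-40.0)²) = 42.1 m.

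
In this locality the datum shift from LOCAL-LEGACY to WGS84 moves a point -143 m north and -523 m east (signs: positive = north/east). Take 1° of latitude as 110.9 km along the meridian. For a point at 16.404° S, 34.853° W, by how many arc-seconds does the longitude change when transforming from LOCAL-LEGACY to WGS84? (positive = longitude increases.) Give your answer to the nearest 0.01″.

Δλ = -17.70″

At latitude -16.404°, cos φ = 0.959294.
1° of longitude at this latitude = 110.9 × cos φ = 106.39 km, so Δλ = -523.0 / 106385.7 = -0.0049161° = -17.698″.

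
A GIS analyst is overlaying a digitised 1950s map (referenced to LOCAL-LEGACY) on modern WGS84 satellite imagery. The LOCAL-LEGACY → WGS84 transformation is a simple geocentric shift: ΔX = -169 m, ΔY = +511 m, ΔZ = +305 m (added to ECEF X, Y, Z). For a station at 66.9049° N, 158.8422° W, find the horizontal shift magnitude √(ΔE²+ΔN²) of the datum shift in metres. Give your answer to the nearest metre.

557 m

At φ = 66.9049°, λ = -158.8422°: sin φ = 0.919855, cos φ = 0.392258, sin λ = -0.360938, cos λ = -0.932590.
ΔE = −sin λ·ΔX + cos λ·ΔY = −(-0.360938)·(-169) + (-0.932590)·(511) = -537.55 m.
ΔN = −sin φ cos λ·ΔX − sin φ sin λ·ΔY + cos φ·ΔZ = −(0.919855)(-0.932590)(-169) − (0.919855)(-0.360938)(511) + (0.392258)(305) = 144.32 m.
Horizontal magnitude = √(ΔE² + ΔN²) = √((-537.55)² + 144.32²) = 556.59 m.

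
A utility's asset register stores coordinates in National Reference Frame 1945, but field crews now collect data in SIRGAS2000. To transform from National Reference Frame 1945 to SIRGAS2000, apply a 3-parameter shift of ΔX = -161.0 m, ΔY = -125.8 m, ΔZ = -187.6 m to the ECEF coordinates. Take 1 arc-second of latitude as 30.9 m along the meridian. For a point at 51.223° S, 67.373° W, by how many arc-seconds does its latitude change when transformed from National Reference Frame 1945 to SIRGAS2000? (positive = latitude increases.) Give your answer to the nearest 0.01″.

sin φ = -0.779589, cos φ = 0.626291, sin λ = -0.923029, cos λ = 0.384730.
North component: ΔN = −sin φ cos λ·ΔX − sin φ sin λ·ΔY + cos φ·ΔZ = −(-0.779589)(0.384730)(-161.0) − (-0.779589)(-0.923029)(-125.8) + (0.626291)(-187.6) = -75.26 m.
1° of latitude spans 3600 × 30.90 = 111240 m, so Δφ = -75.26 / 111240 × 3600 = -2.436″.

Δφ = -2.44″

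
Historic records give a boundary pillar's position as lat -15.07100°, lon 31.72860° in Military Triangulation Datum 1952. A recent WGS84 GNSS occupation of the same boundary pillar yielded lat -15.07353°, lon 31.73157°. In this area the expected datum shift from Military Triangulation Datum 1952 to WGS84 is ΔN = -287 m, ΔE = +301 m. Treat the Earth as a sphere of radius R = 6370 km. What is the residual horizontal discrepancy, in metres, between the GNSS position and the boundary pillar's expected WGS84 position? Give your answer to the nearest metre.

Observed coordinate differences: Δφ = -0.00253°, Δλ = +0.00297°.
Converting to metres (1° lat = 111177 m, cos φ = 0.965604): observed ΔN = -281.3 m, observed ΔE = 318.8 m.
Subtracting the expected shift leaves a residual of -281.3 − (-287) = 5.7 m north and 318.8 − (301) = 17.8 m east.
Residual distance = √(5.7² + 17.8²) = 18.7 m.

19 m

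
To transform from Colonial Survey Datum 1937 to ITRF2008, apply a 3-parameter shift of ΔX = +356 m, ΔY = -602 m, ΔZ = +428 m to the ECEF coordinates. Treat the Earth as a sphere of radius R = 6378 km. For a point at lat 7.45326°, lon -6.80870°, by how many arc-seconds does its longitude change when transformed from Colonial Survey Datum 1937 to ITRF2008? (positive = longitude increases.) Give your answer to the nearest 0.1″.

Δλ = -18.1″

sin φ = 0.129717, cos φ = 0.991551, sin λ = -0.118555, cos λ = 0.992948.
East component: ΔE = −sin λ·ΔX + cos λ·ΔY = −(-0.118555)(356) + (0.992948)(-602) = -555.55 m.
1° of latitude spans πR/180 = 111317 m; at latitude φ, 1° of longitude spans that × cos φ = 110376.6 m, so Δλ = -555.55 / 110376.6 × 3600 = -18.120″.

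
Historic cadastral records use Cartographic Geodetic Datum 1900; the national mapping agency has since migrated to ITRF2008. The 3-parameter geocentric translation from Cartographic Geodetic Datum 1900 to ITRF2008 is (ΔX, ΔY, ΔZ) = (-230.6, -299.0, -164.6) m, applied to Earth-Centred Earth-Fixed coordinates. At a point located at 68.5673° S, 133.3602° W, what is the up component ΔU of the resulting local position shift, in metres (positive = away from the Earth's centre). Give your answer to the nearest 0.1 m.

ΔU = 290.5 m

The local up (radial) axis is (cos φ cos λ, cos φ sin λ, sin φ), giving ΔU = 57.854 + 79.436 + 153.217 = 290.51 m.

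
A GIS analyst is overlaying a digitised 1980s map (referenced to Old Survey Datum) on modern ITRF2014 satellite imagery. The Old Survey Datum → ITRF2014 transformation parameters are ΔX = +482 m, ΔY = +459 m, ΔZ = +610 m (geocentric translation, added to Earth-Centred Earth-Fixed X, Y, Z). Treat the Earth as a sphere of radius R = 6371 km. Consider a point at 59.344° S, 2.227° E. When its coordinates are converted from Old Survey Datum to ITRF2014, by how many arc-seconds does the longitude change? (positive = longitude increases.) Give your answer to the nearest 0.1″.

sin φ = -0.860244, cos φ = 0.509882, sin λ = 0.038859, cos λ = 0.999245.
East component: ΔE = −sin λ·ΔX + cos λ·ΔY = −(0.038859)(482) + (0.999245)(459) = 439.92 m.
1° of latitude spans πR/180 = 111195 m; at latitude φ, 1° of longitude spans that × cos φ = 56696.3 m, so Δλ = 439.92 / 56696.3 × 3600 = 27.933″.

Δλ = 27.9″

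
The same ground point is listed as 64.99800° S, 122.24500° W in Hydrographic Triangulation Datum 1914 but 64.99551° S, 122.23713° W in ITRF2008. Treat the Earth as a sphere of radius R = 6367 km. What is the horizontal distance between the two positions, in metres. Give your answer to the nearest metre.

Δφ = -64.99551° − -64.99800° = +0.00249°; Δλ = -122.23713° − -122.24500° = +0.00787°.
1° along a meridian = πR/180 = 111125 m.
ΔN = Δφ × 111125 = 276.7 m; ΔE = Δλ × 111125 × cos(-64.99800°) = +0.00787 × 111125 × 0.422650 = 369.6 m.
Distance = √(ΔE² + ΔN²) = √(369.6² + 276.7²) = 461.7 m.

462 m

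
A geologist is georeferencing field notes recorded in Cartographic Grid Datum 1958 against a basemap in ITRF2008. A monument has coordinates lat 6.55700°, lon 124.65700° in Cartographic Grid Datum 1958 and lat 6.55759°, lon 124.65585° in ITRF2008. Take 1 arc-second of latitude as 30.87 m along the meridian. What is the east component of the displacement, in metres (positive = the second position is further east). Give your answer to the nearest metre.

Δφ = 6.55759° − 6.55700° = +0.00059°; Δλ = 124.65585° − 124.65700° = -0.00115°.
1° of latitude = 3600 × 30.87 = 111132 m.
ΔN = Δφ × 111132 = 65.6 m; ΔE = Δλ × 111132 × cos(6.55700°) = -0.00115 × 111132 × 0.993459 = -127.0 m.

ΔE = -127 m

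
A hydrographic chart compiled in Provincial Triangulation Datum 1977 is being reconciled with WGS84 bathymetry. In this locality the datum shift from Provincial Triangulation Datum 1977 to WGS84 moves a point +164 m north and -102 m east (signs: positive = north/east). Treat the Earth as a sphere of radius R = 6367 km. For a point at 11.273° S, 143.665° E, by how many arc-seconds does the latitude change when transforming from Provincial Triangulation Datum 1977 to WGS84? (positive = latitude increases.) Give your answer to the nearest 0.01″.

Δφ = 5.31″

On a sphere of radius R, 1 rad of latitude = R, so Δφ = ΔN / R = 164.0 / 6367000 = 2.5758e-05 rad = 5.313″.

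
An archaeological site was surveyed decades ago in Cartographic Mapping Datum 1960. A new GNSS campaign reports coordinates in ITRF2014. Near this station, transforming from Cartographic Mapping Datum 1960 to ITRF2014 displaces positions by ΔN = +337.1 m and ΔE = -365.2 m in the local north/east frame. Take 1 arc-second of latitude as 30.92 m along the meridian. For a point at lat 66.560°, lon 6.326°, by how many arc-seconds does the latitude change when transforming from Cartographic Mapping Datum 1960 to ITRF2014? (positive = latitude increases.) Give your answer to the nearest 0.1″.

Δφ = 10.9″

1″ of latitude = 30.92 m, so Δφ = 337.1 / 30.92 = 10.902″.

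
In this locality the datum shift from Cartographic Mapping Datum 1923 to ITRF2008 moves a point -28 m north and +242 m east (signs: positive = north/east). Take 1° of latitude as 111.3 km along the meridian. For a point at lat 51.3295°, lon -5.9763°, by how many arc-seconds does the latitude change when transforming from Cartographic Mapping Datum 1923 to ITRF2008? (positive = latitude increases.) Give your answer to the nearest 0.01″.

1° of latitude = 111.3 km, so Δφ = -28.0 / 111300 = -0.0002516° = -0.906″.

Δφ = -0.91″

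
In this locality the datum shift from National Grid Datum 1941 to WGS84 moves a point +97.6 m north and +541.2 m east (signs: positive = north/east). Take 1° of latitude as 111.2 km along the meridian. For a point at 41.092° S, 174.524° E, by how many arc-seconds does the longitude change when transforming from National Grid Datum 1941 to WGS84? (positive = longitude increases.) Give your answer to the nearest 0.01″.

At latitude -41.092°, cos φ = 0.753655.
1° of longitude at this latitude = 111.2 × cos φ = 83.81 km, so Δλ = 541.2 / 83806.5 = 0.0064577° = 23.248″.

Δλ = 23.25″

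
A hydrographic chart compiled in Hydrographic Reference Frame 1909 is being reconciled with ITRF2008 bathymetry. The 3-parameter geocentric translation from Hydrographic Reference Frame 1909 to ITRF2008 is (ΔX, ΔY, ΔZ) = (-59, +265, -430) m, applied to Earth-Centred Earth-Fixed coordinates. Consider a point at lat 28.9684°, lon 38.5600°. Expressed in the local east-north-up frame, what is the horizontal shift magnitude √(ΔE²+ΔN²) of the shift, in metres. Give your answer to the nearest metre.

At φ = 28.9684°, λ = 38.5600°: sin φ = 0.484327, cos φ = 0.874887, sin λ = 0.623334, cos λ = 0.781956.
ΔE = −sin λ·ΔX + cos λ·ΔY = −(0.623334)·(-59) + (0.781956)·(265) = 243.99 m.
ΔN = −sin φ cos λ·ΔX − sin φ sin λ·ΔY + cos φ·ΔZ = −(0.484327)(0.781956)(-59) − (0.484327)(0.623334)(265) + (0.874887)(-430) = -433.86 m.
Horizontal magnitude = √(ΔE² + ΔN²) = √(243.99² + (-433.86)²) = 497.76 m.

498 m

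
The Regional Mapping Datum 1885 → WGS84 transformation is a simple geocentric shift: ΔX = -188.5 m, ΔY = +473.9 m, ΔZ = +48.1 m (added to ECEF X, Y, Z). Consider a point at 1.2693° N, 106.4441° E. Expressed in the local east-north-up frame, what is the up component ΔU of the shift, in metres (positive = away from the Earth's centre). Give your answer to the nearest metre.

At φ = 1.2693°, λ = 106.4441°: sin φ = 0.022152, cos φ = 0.999755, sin λ = 0.959096, cos λ = -0.283080.
ΔU = cos φ cos λ·ΔX + cos φ sin λ·ΔY + sin φ·ΔZ = (0.999755)(-0.283080)(-188.5) + (0.999755)(0.959096)(473.9) + (0.022152)(48.1) = 508.82 m.

ΔU = 509 m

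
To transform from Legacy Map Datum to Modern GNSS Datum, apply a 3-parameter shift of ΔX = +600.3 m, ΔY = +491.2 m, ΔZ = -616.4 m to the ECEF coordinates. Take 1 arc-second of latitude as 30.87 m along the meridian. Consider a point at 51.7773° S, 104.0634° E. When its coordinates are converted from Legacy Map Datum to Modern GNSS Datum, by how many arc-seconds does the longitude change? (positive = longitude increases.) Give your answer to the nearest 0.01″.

Δλ = -36.74″

sin φ = -0.785612, cos φ = 0.618720, sin λ = 0.970027, cos λ = -0.242995.
East component: ΔE = −sin λ·ΔX + cos λ·ΔY = −(0.970027)(600.3) + (-0.242995)(491.2) = -701.67 m.
1° of latitude spans 3600 × 30.87 = 111132 m; at latitude φ, 1° of longitude spans that × cos φ = 68759.6 m, so Δλ = -701.67 / 68759.6 × 3600 = -36.737″.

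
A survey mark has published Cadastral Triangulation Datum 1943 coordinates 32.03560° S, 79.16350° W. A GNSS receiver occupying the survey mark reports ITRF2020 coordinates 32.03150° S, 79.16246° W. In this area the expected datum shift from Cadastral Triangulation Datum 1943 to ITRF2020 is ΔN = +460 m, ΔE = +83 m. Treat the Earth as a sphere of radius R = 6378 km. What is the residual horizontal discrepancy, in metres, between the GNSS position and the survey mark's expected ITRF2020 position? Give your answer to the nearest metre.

16 m

Observed coordinate differences: Δφ = +0.00410°, Δλ = +0.00104°.
Converting to metres (1° lat = 111317 m, cos φ = 0.847719): observed ΔN = 456.4 m, observed ΔE = 98.1 m.
Subtracting the expected shift leaves a residual of 456.4 − (460) = -3.6 m north and 98.1 − (83) = 15.1 m east.
Residual distance = √((-3.6)² + 15.1²) = 15.6 m.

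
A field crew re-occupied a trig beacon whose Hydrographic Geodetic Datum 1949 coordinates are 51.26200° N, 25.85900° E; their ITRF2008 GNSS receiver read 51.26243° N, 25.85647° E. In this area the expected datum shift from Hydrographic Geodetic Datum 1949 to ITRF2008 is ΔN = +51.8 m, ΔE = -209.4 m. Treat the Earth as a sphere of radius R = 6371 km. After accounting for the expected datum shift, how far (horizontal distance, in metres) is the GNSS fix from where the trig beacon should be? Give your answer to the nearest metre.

Observed coordinate differences: Δφ = +0.00043°, Δλ = -0.00253°.
Converting to metres (1° lat = 111195 m, cos φ = 0.625760): observed ΔN = 47.8 m, observed ΔE = -176.0 m.
Subtracting the expected shift leaves a residual of 47.8 − (51.8) = -4.0 m north and -176.0 − (-209.4) = 33.4 m east.
Residual distance = √((-4.0)² + 33.4²) = 33.6 m.

34 m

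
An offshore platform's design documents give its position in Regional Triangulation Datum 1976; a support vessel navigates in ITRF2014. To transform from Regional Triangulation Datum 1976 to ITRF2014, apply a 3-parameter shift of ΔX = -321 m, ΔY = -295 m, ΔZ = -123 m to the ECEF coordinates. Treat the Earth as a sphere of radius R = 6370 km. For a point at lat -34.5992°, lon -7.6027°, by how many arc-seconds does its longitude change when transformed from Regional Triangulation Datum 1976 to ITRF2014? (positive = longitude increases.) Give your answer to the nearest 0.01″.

sin φ = -0.567832, cos φ = 0.823144, sin λ = -0.132303, cos λ = 0.991209.
East component: ΔE = −sin λ·ΔX + cos λ·ΔY = −(-0.132303)(-321) + (0.991209)(-295) = -334.88 m.
1° of latitude spans πR/180 = 111177 m; at latitude φ, 1° of longitude spans that × cos φ = 91515.1 m, so Δλ = -334.88 / 91515.1 × 3600 = -13.173″.

Δλ = -13.17″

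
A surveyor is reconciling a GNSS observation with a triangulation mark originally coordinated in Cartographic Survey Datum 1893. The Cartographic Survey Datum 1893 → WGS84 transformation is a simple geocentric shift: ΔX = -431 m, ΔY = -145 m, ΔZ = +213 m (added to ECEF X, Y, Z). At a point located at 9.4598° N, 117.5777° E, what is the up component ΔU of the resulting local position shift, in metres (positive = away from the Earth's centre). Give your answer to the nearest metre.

ΔU = 105 m

The local up (radial) axis is (cos φ cos λ, cos φ sin λ, sin φ), giving ΔU = 196.819 − 126.778 + 35.008 = 105.05 m.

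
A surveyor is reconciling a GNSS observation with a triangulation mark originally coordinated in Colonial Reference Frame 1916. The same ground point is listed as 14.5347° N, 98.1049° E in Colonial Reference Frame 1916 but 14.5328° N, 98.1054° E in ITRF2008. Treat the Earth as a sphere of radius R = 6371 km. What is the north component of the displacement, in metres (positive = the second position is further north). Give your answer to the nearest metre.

Δφ = 14.5328° − 14.5347° = -0.0019°; Δλ = 98.1054° − 98.1049° = +0.0005°.
1° along a meridian = πR/180 = 111195 m.
ΔN = Δφ × 111195 = -211.3 m; ΔE = Δλ × 111195 × cos(14.5347°) = +0.0005 × 111195 × 0.967996 = 53.8 m.

ΔN = -211 m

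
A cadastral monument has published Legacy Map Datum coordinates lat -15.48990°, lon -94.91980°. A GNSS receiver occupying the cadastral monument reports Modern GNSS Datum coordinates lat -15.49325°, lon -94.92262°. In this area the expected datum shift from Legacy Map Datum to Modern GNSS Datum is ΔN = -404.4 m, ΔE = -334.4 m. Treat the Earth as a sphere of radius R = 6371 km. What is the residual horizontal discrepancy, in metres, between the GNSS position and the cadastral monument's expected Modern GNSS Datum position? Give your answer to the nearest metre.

45 m

Observed coordinate differences: Δφ = -0.00335°, Δλ = -0.00282°.
Converting to metres (1° lat = 111195 m, cos φ = 0.963678): observed ΔN = -372.5 m, observed ΔE = -302.2 m.
Subtracting the expected shift leaves a residual of -372.5 − (-404.4) = 31.9 m north and -302.2 − (-334.4) = 32.2 m east.
Residual distance = √(31.9² + 32.2²) = 45.3 m.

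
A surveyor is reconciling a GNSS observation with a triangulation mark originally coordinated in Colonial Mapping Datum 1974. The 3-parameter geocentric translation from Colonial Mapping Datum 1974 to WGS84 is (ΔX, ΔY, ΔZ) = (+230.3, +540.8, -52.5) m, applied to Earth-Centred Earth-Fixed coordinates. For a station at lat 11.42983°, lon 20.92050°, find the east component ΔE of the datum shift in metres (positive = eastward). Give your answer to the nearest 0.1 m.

ΔE = 422.9 m

At φ = 11.42983°, λ = 20.92050°: sin φ = 0.198168, cos φ = 0.980168, sin λ = 0.357072, cos λ = 0.934077.
ΔE = −sin λ·ΔX + cos λ·ΔY = −(0.357072)·(230.3) + (0.934077)·(540.8) = 422.91 m.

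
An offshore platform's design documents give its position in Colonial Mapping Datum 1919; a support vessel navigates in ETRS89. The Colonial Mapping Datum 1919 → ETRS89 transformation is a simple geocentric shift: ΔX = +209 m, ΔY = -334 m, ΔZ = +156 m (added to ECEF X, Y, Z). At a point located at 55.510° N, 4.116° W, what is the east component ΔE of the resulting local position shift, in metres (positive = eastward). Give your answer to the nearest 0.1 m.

At φ = 55.510°, λ = -4.116°: sin φ = 0.824225, cos φ = 0.566262, sin λ = -0.071776, cos λ = 0.997421.
ΔE = −sin λ·ΔX + cos λ·ΔY = −(-0.071776)·(209) + (0.997421)·(-334) = -318.14 m.

ΔE = -318.1 m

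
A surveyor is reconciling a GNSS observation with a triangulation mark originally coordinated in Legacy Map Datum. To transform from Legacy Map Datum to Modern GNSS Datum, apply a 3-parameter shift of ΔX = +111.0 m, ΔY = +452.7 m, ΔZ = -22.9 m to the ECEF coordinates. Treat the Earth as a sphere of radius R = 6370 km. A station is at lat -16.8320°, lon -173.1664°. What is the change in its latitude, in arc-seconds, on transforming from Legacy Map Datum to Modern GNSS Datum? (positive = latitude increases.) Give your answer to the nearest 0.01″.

sin φ = -0.289566, cos φ = 0.957158, sin λ = -0.118986, cos λ = -0.992896.
North component: ΔN = −sin φ cos λ·ΔX − sin φ sin λ·ΔY + cos φ·ΔZ = −(-0.289566)(-0.992896)(111.0) − (-0.289566)(-0.118986)(452.7) + (0.957158)(-22.9) = -69.43 m.
1° of latitude spans πR/180 = 111177 m, so Δφ = -69.43 / 111177 × 3600 = -2.248″.

Δφ = -2.25″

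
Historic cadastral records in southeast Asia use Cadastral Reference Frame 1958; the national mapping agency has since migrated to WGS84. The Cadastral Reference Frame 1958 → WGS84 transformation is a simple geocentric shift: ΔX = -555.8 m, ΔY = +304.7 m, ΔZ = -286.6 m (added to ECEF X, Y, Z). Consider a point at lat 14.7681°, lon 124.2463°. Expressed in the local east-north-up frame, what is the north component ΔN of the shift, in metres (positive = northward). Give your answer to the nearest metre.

ΔN = -421 m

At φ = 14.7681°, λ = 124.2463°: sin φ = 0.254907, cos φ = 0.966965, sin λ = 0.826626, cos λ = -0.562752.
ΔN = −sin φ cos λ·ΔX − sin φ sin λ·ΔY + cos φ·ΔZ = −(0.254907)(-0.562752)(-555.8) − (0.254907)(0.826626)(304.7) + (0.966965)(-286.6) = -421.07 m.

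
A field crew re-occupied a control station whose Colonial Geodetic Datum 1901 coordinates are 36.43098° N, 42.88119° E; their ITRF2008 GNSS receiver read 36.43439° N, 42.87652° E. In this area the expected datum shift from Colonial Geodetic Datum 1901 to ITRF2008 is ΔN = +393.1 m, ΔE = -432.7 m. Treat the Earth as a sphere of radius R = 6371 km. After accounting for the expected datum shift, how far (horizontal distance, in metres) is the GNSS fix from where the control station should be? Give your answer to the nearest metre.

Observed coordinate differences: Δφ = +0.00341°, Δλ = -0.00467°.
Converting to metres (1° lat = 111195 m, cos φ = 0.804573): observed ΔN = 379.2 m, observed ΔE = -417.8 m.
Subtracting the expected shift leaves a residual of 379.2 − (393.1) = -13.9 m north and -417.8 − (-432.7) = 14.9 m east.
Residual distance = √((-13.9)² + 14.9²) = 20.4 m.

20 m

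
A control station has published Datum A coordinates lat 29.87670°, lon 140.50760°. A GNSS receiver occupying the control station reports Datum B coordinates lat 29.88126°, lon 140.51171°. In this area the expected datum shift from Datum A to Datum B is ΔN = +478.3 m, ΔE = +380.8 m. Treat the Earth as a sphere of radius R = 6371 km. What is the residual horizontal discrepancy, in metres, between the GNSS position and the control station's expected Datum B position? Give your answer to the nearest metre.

Observed coordinate differences: Δφ = +0.00456°, Δλ = +0.00411°.
Converting to metres (1° lat = 111195 m, cos φ = 0.867099): observed ΔN = 507.0 m, observed ΔE = 396.3 m.
Subtracting the expected shift leaves a residual of 507.0 − (478.3) = 28.7 m north and 396.3 − (380.8) = 15.5 m east.
Residual distance = √(28.7² + 15.5²) = 32.6 m.

33 m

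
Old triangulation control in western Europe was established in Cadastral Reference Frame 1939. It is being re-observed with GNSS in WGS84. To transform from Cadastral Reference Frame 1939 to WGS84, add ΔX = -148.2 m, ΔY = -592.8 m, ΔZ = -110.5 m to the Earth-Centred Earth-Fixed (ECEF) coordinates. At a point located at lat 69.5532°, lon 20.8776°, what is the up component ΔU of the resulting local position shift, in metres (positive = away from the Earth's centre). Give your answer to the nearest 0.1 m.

ΔU = -225.7 m

At φ = 69.5532°, λ = 20.8776°: sin φ = 0.936997, cos φ = 0.349338, sin λ = 0.356373, cos λ = 0.934344.
ΔU = cos φ cos λ·ΔX + cos φ sin λ·ΔY + sin φ·ΔZ = (0.349338)(0.934344)(-148.2) + (0.349338)(0.356373)(-592.8) + (0.936997)(-110.5) = -225.71 m.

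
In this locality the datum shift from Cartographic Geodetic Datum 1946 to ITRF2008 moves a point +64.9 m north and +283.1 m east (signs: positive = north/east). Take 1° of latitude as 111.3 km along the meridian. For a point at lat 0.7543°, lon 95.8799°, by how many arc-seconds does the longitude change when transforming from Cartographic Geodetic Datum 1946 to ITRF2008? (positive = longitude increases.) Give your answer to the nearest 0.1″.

At latitude 0.7543°, cos φ = 0.999913.
1° of longitude at this latitude = 111.3 × cos φ = 111.29 km, so Δλ = 283.1 / 111290.4 = 0.0025438° = 9.158″.

Δλ = 9.2″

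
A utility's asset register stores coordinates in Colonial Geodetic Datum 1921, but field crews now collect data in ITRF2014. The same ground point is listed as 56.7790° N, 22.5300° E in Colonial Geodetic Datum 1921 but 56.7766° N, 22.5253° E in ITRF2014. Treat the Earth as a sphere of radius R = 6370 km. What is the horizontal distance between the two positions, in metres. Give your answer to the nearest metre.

Δφ = 56.7766° − 56.7790° = -0.0024°; Δλ = 22.5253° − 22.5300° = -0.0047°.
1° along a meridian = πR/180 = 111177 m.
ΔN = Δφ × 111177 = -266.8 m; ΔE = Δλ × 111177 × cos(56.7790°) = -0.0047 × 111177 × 0.547870 = -286.3 m.
Distance = √(ΔE² + ΔN²) = √((-286.3)² + (-266.8)²) = 391.3 m.

391 m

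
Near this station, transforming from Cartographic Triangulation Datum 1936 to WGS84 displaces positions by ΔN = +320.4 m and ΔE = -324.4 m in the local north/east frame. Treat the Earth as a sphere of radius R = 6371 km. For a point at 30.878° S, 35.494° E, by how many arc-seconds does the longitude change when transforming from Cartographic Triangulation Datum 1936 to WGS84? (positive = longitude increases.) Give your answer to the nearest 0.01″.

At latitude -30.878°, cos φ = 0.858262.
One radian of longitude at latitude φ spans R cos φ, so Δλ = ΔE / (R cos φ) = -324.4 / (6371000 × 0.858262) = -5.9327e-05 rad = -12.237″.

Δλ = -12.24″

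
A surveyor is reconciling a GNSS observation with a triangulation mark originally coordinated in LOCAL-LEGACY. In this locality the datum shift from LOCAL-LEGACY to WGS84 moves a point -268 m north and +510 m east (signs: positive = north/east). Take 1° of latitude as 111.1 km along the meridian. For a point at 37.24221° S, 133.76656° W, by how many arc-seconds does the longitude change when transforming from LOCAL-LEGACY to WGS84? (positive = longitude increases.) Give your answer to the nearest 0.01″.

At latitude -37.24221°, cos φ = 0.796084.
1° of longitude at this latitude = 111.1 × cos φ = 88.44 km, so Δλ = 510.0 / 88445.0 = 0.0057663° = 20.759″.

Δλ = 20.76″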